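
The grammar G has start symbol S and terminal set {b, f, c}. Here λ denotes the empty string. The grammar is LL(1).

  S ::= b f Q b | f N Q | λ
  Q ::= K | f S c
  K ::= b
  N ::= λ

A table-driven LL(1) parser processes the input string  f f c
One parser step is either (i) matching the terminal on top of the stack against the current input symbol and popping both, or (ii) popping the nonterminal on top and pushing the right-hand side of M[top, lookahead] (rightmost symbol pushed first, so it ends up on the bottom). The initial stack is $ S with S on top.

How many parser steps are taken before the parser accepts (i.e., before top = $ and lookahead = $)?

step 1: stack=$ S  input=f f c $  — expand S ::= f N Q
step 2: stack=$ Q N f  input=f f c $  — match f
step 3: stack=$ Q N  input=f c $  — expand N ::= λ
step 4: stack=$ Q  input=f c $  — expand Q ::= f S c
step 5: stack=$ c S f  input=f c $  — match f
step 6: stack=$ c S  input=c $  — expand S ::= λ
step 7: stack=$ c  input=c $  — match c
Accept reached after 7 steps.

7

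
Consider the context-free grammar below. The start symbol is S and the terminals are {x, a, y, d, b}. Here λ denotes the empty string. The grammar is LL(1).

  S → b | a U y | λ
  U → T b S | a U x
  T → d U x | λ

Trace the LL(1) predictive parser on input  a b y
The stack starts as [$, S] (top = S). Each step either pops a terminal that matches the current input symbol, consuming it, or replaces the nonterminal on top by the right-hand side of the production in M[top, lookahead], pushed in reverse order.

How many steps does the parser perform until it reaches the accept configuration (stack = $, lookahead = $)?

7

step 1: stack=$ S  input=a b y $  — expand S → a U y
step 2: stack=$ y U a  input=a b y $  — match a
step 3: stack=$ y U  input=b y $  — expand U → T b S
step 4: stack=$ y S b T  input=b y $  — expand T → λ
step 5: stack=$ y S b  input=b y $  — match b
step 6: stack=$ y S  input=y $  — expand S → λ
step 7: stack=$ y  input=y $  — match y
Accept reached after 7 steps.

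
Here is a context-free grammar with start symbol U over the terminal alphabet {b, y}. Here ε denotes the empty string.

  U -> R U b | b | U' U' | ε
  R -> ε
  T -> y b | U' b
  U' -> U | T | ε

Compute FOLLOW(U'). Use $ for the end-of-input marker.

FIRST(R): from R->ε we get {ε}. So FIRST(R) = {ε}.
FIRST(U): from U->R U b we get {b, y}; from U->b we get {b}; from U->U' U' we get {ε, b, y}; from U->ε we get {ε}. So FIRST(U) = {ε, b, y}.
FIRST(T): from T->y b we get {y}; from T->U' b we get {b, y}. So FIRST(T) = {b, y}.
FIRST(U'): from U'->U we get {ε, b, y}; from U'->T we get {b, y}; from U'->ε we get {ε}. So FIRST(U') = {ε, b, y}.
FOLLOW(U) includes $ since U is the start symbol.
FOLLOW(R): in U->R U b, R is followed by U b with FIRST {b, y}. Thus FOLLOW(R) = {b, y}.
FOLLOW(U): in U->R U b, U is followed by b with FIRST {b}; in U'->U, the suffix after U is empty, so FOLLOW(U) ⊇ FOLLOW(U') = {$, b, y}. Thus FOLLOW(U) = {$, b, y}.
FOLLOW(U'): in U->U' U' (occurrence 1), U' is followed by U' with FIRST {ε, b, y}; in U->U' U' (occurrence 1), the suffix after U' is nullable, so FOLLOW(U') ⊇ FOLLOW(U) = {$, b, y}; in U->U' U' (occurrence 2), the suffix after U' is empty, so FOLLOW(U') ⊇ FOLLOW(U) = {$, b, y}; in T->U' b, U' is followed by b with FIRST {b}. Thus FOLLOW(U') = {$, b, y}.
FOLLOW(T): in U'->T, the suffix after T is empty, so FOLLOW(T) ⊇ FOLLOW(U') = {$, b, y}. Thus FOLLOW(T) = {$, b, y}.

{$, b, y}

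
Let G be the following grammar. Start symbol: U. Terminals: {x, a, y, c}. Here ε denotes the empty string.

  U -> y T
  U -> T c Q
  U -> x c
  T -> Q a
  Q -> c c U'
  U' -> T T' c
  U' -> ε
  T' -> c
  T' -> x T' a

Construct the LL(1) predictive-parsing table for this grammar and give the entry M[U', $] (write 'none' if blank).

FIRST(Q) = {c}
FIRST(T') = {c, x}
FIRST(T) = {c}  (via Q a)
FIRST(U) = {c, x, y}  (via T c Q)
FIRST(U') = {ε, c}  (via T T' c)
FOLLOW(U) includes $ since U is the start symbol.
FOLLOW(Q): in U->T c Q, the suffix after Q is empty, so FOLLOW(Q) ⊇ FOLLOW(U) = {$}; in T->Q a, Q is followed by a with FIRST {a}. Thus FOLLOW(Q) = {$, a}.
FOLLOW(U'): in Q->c c U', the suffix after U' is empty, so FOLLOW(U') ⊇ FOLLOW(Q) = {$, a}. Thus FOLLOW(U') = {$, a}.
For U' -> T T' c: FIRST(T T' c) = {c}, so it goes in M[U', t] for t ∈ {c}.
For U' -> ε: FIRST(ε) = {ε}, so it goes in M[U', t] for t ∈ {}; since ε ∈ FIRST, also for every t ∈ FOLLOW(U') = {$, a}.

U' -> ε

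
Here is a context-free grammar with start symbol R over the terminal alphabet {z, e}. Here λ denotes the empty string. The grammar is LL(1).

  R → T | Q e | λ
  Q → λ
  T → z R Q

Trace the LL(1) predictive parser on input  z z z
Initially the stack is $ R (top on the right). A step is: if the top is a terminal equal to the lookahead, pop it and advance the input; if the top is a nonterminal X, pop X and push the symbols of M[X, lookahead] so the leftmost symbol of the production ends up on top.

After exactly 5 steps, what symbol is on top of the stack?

step 1: stack=$ R  input=z z z $  — expand R → T
step 2: stack=$ T  input=z z z $  — expand T → z R Q
step 3: stack=$ Q R z  input=z z z $  — match z
step 4: stack=$ Q R  input=z z $  — expand R → T
step 5: stack=$ Q T  input=z z $  — expand T → z R Q
Stack after step 5: $ Q Q R z (top = z).

z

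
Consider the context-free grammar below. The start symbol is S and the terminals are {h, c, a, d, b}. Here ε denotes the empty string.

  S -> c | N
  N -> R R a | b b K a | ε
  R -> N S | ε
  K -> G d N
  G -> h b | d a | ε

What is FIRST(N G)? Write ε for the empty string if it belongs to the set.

FIRST(G): from G->h b we get {h}; from G->d a we get {d}; from G->ε we get {ε}. So FIRST(G) = {ε, d, h}.
FIRST(K): from K->G d N we get {d, h}. So FIRST(K) = {d, h}.
FIRST(S): from S->c we get {c}; from S->N we get {ε, a, b, c}. So FIRST(S) = {ε, a, b, c}.
FIRST(N): from N->R R a we get {a, b, c}; from N->b b K a we get {b}; from N->ε we get {ε}. So FIRST(N) = {ε, a, b, c}.
FIRST(R): from R->N S we get {ε, a, b, c}; from R->ε we get {ε}. So FIRST(R) = {ε, a, b, c}.
FIRST(N G): take FIRST of each symbol in turn, carrying on past any symbol whose FIRST contains ε; result {ε, a, b, c, d, h}.

{ε, a, b, c, d, h}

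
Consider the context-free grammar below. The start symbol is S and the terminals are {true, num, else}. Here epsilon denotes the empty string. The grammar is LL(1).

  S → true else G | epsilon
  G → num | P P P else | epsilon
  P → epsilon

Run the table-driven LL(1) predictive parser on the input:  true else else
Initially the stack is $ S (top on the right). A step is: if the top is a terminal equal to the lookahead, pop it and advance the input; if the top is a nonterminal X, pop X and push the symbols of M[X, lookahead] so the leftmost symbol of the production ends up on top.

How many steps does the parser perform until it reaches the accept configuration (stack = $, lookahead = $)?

step 1: stack=$ S  input=true else else $  — expand S → true else G
step 2: stack=$ G else true  input=true else else $  — match true
step 3: stack=$ G else  input=else else $  — match else
step 4: stack=$ G  input=else $  — expand G → P P P else
step 5: stack=$ else P P P  input=else $  — expand P → epsilon
step 6: stack=$ else P P  input=else $  — expand P → epsilon
step 7: stack=$ else P  input=else $  — expand P → epsilon
step 8: stack=$ else  input=else $  — match else
Accept reached after 8 steps.

8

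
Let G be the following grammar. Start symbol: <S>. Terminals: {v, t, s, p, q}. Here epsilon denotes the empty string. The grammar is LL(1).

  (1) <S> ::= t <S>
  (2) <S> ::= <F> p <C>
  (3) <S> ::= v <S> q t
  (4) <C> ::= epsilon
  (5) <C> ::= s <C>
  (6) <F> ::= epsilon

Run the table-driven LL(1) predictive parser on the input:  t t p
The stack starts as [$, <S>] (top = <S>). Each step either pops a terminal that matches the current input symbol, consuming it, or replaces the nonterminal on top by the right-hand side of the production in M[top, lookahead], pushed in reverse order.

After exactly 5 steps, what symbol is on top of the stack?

<F>

     Stack    Input    Action
  1  $ <S>    t t p $  expand <S> ::= t <S>
  2  $ <S> t  t t p $  match t
  3  $ <S>    t p $    expand <S> ::= t <S>
  4  $ <S> t  t p $    match t
  5  $ <S>    p $      expand <S> ::= <F> p <C>
Stack after step 5: $ <C> p <F> (top = <F>).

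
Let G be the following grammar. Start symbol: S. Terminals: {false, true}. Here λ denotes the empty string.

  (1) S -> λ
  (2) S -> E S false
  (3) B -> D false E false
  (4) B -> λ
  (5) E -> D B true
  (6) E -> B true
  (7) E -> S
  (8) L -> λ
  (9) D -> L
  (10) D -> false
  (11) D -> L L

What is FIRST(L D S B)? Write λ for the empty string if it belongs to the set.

FIRST(L) = {λ}
FIRST(D) = {λ, false}  (via L, L L)
FIRST(B) = {λ, false}  (via D false E false)
FIRST(S) = {λ, false, true}  (via E S false)
FIRST(E) = {λ, false, true}  (via D B true, B true, S)
FIRST(L D S B): take FIRST of each symbol in turn, carrying on past any symbol whose FIRST contains λ; result {λ, false, true}.

{λ, false, true}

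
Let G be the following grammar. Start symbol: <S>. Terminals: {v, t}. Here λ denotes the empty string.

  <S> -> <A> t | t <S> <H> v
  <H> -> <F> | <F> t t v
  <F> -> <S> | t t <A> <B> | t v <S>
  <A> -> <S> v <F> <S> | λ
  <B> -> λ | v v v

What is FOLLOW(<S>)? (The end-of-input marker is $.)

FIRST(<B>): from <B>->λ we get {λ}; from <B>->v v v we get {v}. So FIRST(<B>) = {λ, v}.
FIRST(<S>): from <S>-><A> t we get {t}; from <S>->t <S> <H> v we get {t}. So FIRST(<S>) = {t}.
FIRST(<F>): from <F>-><S> we get {t}; from <F>->t t <A> <B> we get {t}; from <F>->t v <S> we get {t}. So FIRST(<F>) = {t}.
FIRST(<A>): from <A>-><S> v <F> <S> we get {t}; from <A>->λ we get {λ}. So FIRST(<A>) = {λ, t}.
FIRST(<H>): from <H>-><F> we get {t}; from <H>-><F> t t v we get {t}. So FIRST(<H>) = {t}.
FOLLOW(<S>) includes $ since <S> is the start symbol.
FOLLOW(<H>): in <S>->t <S> <H> v, <H> is followed by v with FIRST {v}. Thus FOLLOW(<H>) = {v}.
FOLLOW(<F>): in <H>-><F>, the suffix after <F> is empty, so FOLLOW(<F>) ⊇ FOLLOW(<H>) = {v}; in <H>-><F> t t v, <F> is followed by t t v with FIRST {t}; in <A>-><S> v <F> <S>, <F> is followed by <S> with FIRST {t}. Thus FOLLOW(<F>) = {t, v}.
FOLLOW(<A>): in <S>-><A> t, <A> is followed by t with FIRST {t}; in <F>->t t <A> <B>, <A> is followed by <B> with FIRST {λ, v}; in <F>->t t <A> <B>, the suffix after <A> is nullable, so FOLLOW(<A>) ⊇ FOLLOW(<F>) = {t, v}. Thus FOLLOW(<A>) = {t, v}.
FOLLOW(<S>): in <S>->t <S> <H> v, <S> is followed by <H> v with FIRST {t}; in <F>-><S>, the suffix after <S> is empty, so FOLLOW(<S>) ⊇ FOLLOW(<F>) = {t, v}; in <F>->t v <S>, the suffix after <S> is empty, so FOLLOW(<S>) ⊇ FOLLOW(<F>) = {t, v}; in <A>-><S> v <F> <S> (occurrence 1), <S> is followed by v <F> <S> with FIRST {v}; in <A>-><S> v <F> <S> (occurrence 2), the suffix after <S> is empty, so FOLLOW(<S>) ⊇ FOLLOW(<A>) = {t, v}. Thus FOLLOW(<S>) = {$, t, v}.
FOLLOW(<B>): in <F>->t t <A> <B>, the suffix after <B> is empty, so FOLLOW(<B>) ⊇ FOLLOW(<F>) = {t, v}. Thus FOLLOW(<B>) = {t, v}.

{$, t, v}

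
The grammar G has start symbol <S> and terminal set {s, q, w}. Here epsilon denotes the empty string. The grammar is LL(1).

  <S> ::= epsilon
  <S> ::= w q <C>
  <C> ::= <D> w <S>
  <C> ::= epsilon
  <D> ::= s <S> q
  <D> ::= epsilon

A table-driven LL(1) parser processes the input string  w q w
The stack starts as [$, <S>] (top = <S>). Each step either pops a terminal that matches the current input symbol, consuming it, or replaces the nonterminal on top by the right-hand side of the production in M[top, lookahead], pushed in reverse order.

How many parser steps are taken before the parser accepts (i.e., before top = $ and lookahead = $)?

     Stack        Input    Action
  1  $ <S>        w q w $  expand <S> ::= w q <C>
  2  $ <C> q w    w q w $  match w
  3  $ <C> q      q w $    match q
  4  $ <C>        w $      expand <C> ::= <D> w <S>
  5  $ <S> w <D>  w $      expand <D> ::= epsilon
  6  $ <S> w      w $      match w
  7  $ <S>        $        expand <S> ::= epsilon
Accept reached after 7 steps.

7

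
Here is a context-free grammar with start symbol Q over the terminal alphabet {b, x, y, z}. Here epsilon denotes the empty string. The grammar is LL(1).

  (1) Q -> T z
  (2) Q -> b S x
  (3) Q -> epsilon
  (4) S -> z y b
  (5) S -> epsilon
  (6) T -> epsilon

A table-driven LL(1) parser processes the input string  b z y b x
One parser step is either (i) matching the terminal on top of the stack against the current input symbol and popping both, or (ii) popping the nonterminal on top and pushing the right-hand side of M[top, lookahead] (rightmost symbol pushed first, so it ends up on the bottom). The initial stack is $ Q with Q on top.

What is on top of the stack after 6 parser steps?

x

step 1: stack=$ Q  input=b z y b x $  — expand Q -> b S x
step 2: stack=$ x S b  input=b z y b x $  — match b
step 3: stack=$ x S  input=z y b x $  — expand S -> z y b
step 4: stack=$ x b y z  input=z y b x $  — match z
step 5: stack=$ x b y  input=y b x $  — match y
step 6: stack=$ x b  input=b x $  — match b
Stack after step 6: $ x (top = x).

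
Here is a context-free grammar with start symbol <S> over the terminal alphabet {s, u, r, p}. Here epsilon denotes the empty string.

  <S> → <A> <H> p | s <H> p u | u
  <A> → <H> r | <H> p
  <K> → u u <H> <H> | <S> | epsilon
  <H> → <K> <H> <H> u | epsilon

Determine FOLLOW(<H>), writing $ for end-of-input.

FIRST(<S>) = {p, r, s, u}  (via <A> <H> p)
FIRST(<K>) = {epsilon, p, r, s, u}  (via <S>)
FIRST(<H>) = {epsilon, p, r, s, u}  (via <K> <H> <H> u)
FIRST(<A>) = {p, r, s, u}  (via <H> r, <H> p)
FOLLOW(<S>) includes $ since <S> is the start symbol.
FOLLOW(<A>): in <S>→<A> <H> p, <A> is followed by <H> p with FIRST {p, r, s, u}. Thus FOLLOW(<A>) = {p, r, s, u}.
FOLLOW(<K>): in <H>→<K> <H> <H> u, <K> is followed by <H> <H> u with FIRST {p, r, s, u}. Thus FOLLOW(<K>) = {p, r, s, u}.
FOLLOW(<S>): in <K>→<S>, the suffix after <S> is empty, so FOLLOW(<S>) ⊇ FOLLOW(<K>) = {p, r, s, u}. Thus FOLLOW(<S>) = {$, p, r, s, u}.
FOLLOW(<H>): in <S>→<A> <H> p, <H> is followed by p with FIRST {p}; in <S>→s <H> p u, <H> is followed by p u with FIRST {p}; in <A>→<H> r, <H> is followed by r with FIRST {r}; in <A>→<H> p, <H> is followed by p with FIRST {p}; in <K>→u u <H> <H> (occurrence 1), <H> is followed by <H> with FIRST {epsilon, p, r, s, u}; in <K>→u u <H> <H> (occurrence 1), the suffix after <H> is nullable, so FOLLOW(<H>) ⊇ FOLLOW(<K>) = {p, r, s, u}; in <K>→u u <H> <H> (occurrence 2), the suffix after <H> is empty, so FOLLOW(<H>) ⊇ FOLLOW(<K>) = {p, r, s, u}; in <H>→<K> <H> <H> u (occurrence 1), <H> is followed by <H> u with FIRST {p, r, s, u}; in <H>→<K> <H> <H> u (occurrence 2), <H> is followed by u with FIRST {u}. Thus FOLLOW(<H>) = {p, r, s, u}.

{p, r, s, u}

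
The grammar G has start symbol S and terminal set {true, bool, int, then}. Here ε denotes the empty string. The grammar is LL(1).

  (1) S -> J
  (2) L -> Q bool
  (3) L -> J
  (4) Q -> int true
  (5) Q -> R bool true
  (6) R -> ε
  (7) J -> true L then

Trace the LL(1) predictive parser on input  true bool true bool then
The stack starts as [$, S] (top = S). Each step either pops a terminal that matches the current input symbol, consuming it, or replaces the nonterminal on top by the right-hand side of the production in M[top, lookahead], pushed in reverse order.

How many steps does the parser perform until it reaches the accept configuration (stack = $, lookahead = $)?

10

      Stack                    Input                       Action
   1  $ S                      true bool true bool then $  expand S -> J
   2  $ J                      true bool true bool then $  expand J -> true L then
   3  $ then L true            true bool true bool then $  match true
   4  $ then L                 bool true bool then $       expand L -> Q bool
   5  $ then bool Q            bool true bool then $       expand Q -> R bool true
   6  $ then bool true bool R  bool true bool then $       expand R -> ε
   7  $ then bool true bool    bool true bool then $       match bool
   8  $ then bool true         true bool then $            match true
   9  $ then bool              bool then $                 match bool
  10  $ then                   then $                      match then
Accept reached after 10 steps.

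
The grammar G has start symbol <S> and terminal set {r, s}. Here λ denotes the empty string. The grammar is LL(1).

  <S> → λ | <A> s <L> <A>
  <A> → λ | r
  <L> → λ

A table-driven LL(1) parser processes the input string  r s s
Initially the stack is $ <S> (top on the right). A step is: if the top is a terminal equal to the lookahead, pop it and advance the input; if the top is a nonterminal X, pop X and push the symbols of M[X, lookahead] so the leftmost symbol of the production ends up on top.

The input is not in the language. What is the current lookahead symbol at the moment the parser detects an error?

     Stack            Input    Action
  1  $ <S>            r s s $  expand <S> → <A> s <L> <A>
  2  $ <A> <L> s <A>  r s s $  expand <A> → r
  3  $ <A> <L> s r    r s s $  match r
  4  $ <A> <L> s      s s $    match s
  5  $ <A> <L>        s $      error: M[<L>, s] is empty

s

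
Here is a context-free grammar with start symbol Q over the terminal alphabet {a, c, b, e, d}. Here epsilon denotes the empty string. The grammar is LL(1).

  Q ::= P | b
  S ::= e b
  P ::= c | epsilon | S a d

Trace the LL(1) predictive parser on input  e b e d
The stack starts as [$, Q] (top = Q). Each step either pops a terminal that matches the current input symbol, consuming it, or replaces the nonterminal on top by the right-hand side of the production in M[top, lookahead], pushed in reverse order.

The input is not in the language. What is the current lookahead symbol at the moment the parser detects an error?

e

     Stack      Input      Action
  1  $ Q        e b e d $  expand Q ::= P
  2  $ P        e b e d $  expand P ::= S a d
  3  $ d a S    e b e d $  expand S ::= e b
  4  $ d a b e  e b e d $  match e
  5  $ d a b    b e d $    match b
  6  $ d a      e d $      error: top is terminal a but lookahead is e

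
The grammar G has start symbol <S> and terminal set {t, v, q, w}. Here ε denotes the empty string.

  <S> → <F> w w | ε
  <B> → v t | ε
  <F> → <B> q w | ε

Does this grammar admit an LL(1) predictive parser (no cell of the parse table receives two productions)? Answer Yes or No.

FIRST(<S>) = {ε, q, v, w}
FIRST(<B>) = {ε, v}
FIRST(<F>) = {ε, q, v}
FOLLOW(<S>) = {$}
FOLLOW(<B>) = {q}
FOLLOW(<F>) = {w}
Each cell of M receives at most one production.

Yes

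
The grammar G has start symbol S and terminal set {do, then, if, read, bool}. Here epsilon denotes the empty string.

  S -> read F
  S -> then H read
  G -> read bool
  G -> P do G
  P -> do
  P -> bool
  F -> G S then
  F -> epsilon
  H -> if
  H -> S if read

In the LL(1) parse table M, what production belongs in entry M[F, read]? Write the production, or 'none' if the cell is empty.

FIRST(S): from S->read F we get {read}; from S->then H read we get {then}. So FIRST(S) = {read, then}.
FIRST(P): from P->do we get {do}; from P->bool we get {bool}. So FIRST(P) = {bool, do}.
FIRST(G): from G->read bool we get {read}; from G->P do G we get {bool, do}. So FIRST(G) = {bool, do, read}.
FIRST(H): from H->if we get {if}; from H->S if read we get {read, then}. So FIRST(H) = {if, read, then}.
FIRST(F): from F->G S then we get {bool, do, read}; from F->epsilon we get {epsilon}. So FIRST(F) = {epsilon, bool, do, read}.
FOLLOW(S) includes $ since S is the start symbol.
FOLLOW(S): in F->G S then, S is followed by then with FIRST {then}; in H->S if read, S is followed by if read with FIRST {if}. Thus FOLLOW(S) = {$, if, then}.
FOLLOW(F): in S->read F, the suffix after F is empty, so FOLLOW(F) ⊇ FOLLOW(S) = {$, if, then}. Thus FOLLOW(F) = {$, if, then}.
For F -> G S then: FIRST(G S then) = {bool, do, read}, so it goes in M[F, t] for t ∈ {bool, do, read}.
For F -> epsilon: FIRST(epsilon) = {epsilon}, so it goes in M[F, t] for t ∈ {}; since epsilon ∈ FIRST, also for every t ∈ FOLLOW(F) = {$, if, then}.

F -> G S then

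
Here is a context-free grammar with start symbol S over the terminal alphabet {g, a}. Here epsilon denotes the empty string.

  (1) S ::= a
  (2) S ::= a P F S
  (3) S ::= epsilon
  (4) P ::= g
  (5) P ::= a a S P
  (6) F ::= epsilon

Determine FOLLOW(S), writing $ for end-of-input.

{$, a, g}

FIRST(S): from S::=a we get {a}; from S::=a P F S we get {a}; from S::=epsilon we get {epsilon}. So FIRST(S) = {epsilon, a}.
FIRST(P): from P::=g we get {g}; from P::=a a S P we get {a}. So FIRST(P) = {a, g}.
FIRST(F): from F::=epsilon we get {epsilon}. So FIRST(F) = {epsilon}.
FOLLOW(S) includes $ since S is the start symbol.
FOLLOW(S): in S::=a P F S, the suffix after S is empty (adds nothing new); in P::=a a S P, S is followed by P with FIRST {a, g}. Thus FOLLOW(S) = {$, a, g}.
FOLLOW(P): in S::=a P F S, P is followed by F S with FIRST {epsilon, a}; in S::=a P F S, the suffix after P is nullable, so FOLLOW(P) ⊇ FOLLOW(S) = {$, a, g}; in P::=a a S P, the suffix after P is empty (adds nothing new). Thus FOLLOW(P) = {$, a, g}.
FOLLOW(F): in S::=a P F S, F is followed by S with FIRST {epsilon, a}; in S::=a P F S, the suffix after F is nullable, so FOLLOW(F) ⊇ FOLLOW(S) = {$, a, g}. Thus FOLLOW(F) = {$, a, g}.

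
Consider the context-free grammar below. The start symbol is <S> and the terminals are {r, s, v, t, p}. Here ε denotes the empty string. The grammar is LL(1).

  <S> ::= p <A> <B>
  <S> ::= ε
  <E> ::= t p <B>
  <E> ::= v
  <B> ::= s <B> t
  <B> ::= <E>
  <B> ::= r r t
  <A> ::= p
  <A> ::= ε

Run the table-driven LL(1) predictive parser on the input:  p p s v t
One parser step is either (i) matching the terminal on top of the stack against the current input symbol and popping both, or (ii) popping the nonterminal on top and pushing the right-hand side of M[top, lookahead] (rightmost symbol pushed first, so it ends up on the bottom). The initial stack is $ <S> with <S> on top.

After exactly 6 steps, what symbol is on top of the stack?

     Stack        Input        Action
  1  $ <S>        p p s v t $  expand <S> ::= p <A> <B>
  2  $ <B> <A> p  p p s v t $  match p
  3  $ <B> <A>    p s v t $    expand <A> ::= p
  4  $ <B> p      p s v t $    match p
  5  $ <B>        s v t $      expand <B> ::= s <B> t
  6  $ t <B> s    s v t $      match s
Stack after step 6: $ t <B> (top = <B>).

<B>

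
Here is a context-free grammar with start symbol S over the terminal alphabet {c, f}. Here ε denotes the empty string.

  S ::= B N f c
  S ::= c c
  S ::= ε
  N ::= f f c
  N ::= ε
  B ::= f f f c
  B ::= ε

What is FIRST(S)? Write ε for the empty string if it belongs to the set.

{ε, c, f}

FIRST(N) = {ε, f}
FIRST(B) = {ε, f}
FIRST(S) = {ε, c, f}  (via B N f c)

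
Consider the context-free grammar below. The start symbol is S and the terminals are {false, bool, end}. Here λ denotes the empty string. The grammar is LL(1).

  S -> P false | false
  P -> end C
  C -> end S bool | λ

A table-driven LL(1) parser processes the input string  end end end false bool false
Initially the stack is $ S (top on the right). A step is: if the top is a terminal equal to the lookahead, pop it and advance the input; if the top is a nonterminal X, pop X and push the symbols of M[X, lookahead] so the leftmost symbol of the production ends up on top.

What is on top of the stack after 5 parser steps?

     Stack               Input                           Action
  1  $ S                 end end end false bool false $  expand S -> P false
  2  $ false P           end end end false bool false $  expand P -> end C
  3  $ false C end       end end end false bool false $  match end
  4  $ false C           end end false bool false $      expand C -> end S bool
  5  $ false bool S end  end end false bool false $      match end
Stack after step 5: $ false bool S (top = S).

S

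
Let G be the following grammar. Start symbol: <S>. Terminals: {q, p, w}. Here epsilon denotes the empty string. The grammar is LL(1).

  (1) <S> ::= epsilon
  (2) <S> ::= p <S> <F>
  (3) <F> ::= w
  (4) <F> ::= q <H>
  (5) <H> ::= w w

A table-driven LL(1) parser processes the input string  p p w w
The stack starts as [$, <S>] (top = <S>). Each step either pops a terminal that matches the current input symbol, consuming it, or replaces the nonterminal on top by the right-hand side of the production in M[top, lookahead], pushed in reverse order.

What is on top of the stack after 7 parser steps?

<F>

     Stack            Input      Action
  1  $ <S>            p p w w $  expand <S> ::= p <S> <F>
  2  $ <F> <S> p      p p w w $  match p
  3  $ <F> <S>        p w w $    expand <S> ::= p <S> <F>
  4  $ <F> <F> <S> p  p w w $    match p
  5  $ <F> <F> <S>    w w $      expand <S> ::= epsilon
  6  $ <F> <F>        w w $      expand <F> ::= w
  7  $ <F> w          w w $      match w
Stack after step 7: $ <F> (top = <F>).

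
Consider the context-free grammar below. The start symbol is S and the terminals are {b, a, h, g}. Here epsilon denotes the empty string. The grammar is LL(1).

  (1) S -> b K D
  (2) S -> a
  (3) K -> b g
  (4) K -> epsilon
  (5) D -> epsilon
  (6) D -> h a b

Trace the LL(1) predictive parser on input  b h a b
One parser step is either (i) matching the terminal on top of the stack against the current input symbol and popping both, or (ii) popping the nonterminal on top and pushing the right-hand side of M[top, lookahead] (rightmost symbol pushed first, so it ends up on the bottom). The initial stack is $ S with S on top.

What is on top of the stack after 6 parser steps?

b

step 1: stack=$ S  input=b h a b $  — expand S -> b K D
step 2: stack=$ D K b  input=b h a b $  — match b
step 3: stack=$ D K  input=h a b $  — expand K -> epsilon
step 4: stack=$ D  input=h a b $  — expand D -> h a b
step 5: stack=$ b a h  input=h a b $  — match h
step 6: stack=$ b a  input=a b $  — match a
Stack after step 6: $ b (top = b).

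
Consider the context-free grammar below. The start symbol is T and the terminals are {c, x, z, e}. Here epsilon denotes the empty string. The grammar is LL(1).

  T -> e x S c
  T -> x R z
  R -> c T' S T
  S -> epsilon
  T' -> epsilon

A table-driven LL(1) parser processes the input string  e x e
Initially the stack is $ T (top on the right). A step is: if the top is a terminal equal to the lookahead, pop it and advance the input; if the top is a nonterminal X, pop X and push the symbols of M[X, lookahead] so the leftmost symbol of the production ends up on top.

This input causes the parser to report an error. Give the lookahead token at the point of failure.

e

     Stack      Input    Action
  1  $ T        e x e $  expand T -> e x S c
  2  $ c S x e  e x e $  match e
  3  $ c S x    x e $    match x
  4  $ c S      e $      expand S -> epsilon
  5  $ c        e $      error: top is terminal c but lookahead is e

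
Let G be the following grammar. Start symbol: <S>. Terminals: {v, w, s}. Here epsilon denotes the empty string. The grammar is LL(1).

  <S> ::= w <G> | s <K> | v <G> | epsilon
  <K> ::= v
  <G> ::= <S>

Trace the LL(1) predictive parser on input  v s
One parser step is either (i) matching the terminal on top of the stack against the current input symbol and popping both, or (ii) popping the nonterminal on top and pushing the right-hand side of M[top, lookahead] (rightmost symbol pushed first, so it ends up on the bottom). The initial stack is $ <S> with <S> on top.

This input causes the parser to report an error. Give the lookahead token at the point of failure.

$

     Stack    Input  Action
  1  $ <S>    v s $  expand <S> ::= v <G>
  2  $ <G> v  v s $  match v
  3  $ <G>    s $    expand <G> ::= <S>
  4  $ <S>    s $    expand <S> ::= s <K>
  5  $ <K> s  s $    match s
  6  $ <K>    $      error: M[<K>, $] is empty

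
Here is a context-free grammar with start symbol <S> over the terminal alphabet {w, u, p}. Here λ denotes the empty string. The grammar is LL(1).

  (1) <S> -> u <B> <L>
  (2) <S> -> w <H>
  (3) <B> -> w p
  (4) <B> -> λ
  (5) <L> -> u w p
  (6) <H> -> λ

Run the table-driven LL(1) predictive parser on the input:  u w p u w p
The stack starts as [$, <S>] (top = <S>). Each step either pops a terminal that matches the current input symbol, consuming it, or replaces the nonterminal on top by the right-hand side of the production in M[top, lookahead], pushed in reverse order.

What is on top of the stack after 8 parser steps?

     Stack        Input          Action
  1  $ <S>        u w p u w p $  expand <S> -> u <B> <L>
  2  $ <L> <B> u  u w p u w p $  match u
  3  $ <L> <B>    w p u w p $    expand <B> -> w p
  4  $ <L> p w    w p u w p $    match w
  5  $ <L> p      p u w p $      match p
  6  $ <L>        u w p $        expand <L> -> u w p
  7  $ p w u      u w p $        match u
  8  $ p w        w p $          match w
Stack after step 8: $ p (top = p).

p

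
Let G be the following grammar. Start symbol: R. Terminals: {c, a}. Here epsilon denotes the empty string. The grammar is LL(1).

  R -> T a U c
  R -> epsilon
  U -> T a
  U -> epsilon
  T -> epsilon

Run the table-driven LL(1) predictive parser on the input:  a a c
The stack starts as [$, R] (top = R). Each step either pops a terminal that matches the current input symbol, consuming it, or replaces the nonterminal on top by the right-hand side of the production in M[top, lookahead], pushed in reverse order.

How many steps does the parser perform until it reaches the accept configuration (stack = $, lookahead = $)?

     Stack      Input    Action
  1  $ R        a a c $  expand R -> T a U c
  2  $ c U a T  a a c $  expand T -> epsilon
  3  $ c U a    a a c $  match a
  4  $ c U      a c $    expand U -> T a
  5  $ c a T    a c $    expand T -> epsilon
  6  $ c a      a c $    match a
  7  $ c        c $      match c
Accept reached after 7 steps.

7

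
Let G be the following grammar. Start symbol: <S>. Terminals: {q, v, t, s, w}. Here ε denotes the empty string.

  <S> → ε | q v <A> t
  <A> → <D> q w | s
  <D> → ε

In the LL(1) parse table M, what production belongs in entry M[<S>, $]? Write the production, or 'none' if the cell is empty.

<S> → ε

FIRST(<S>): from <S>→ε we get {ε}; from <S>→q v <A> t we get {q}. So FIRST(<S>) = {ε, q}.
FIRST(<D>): from <D>→ε we get {ε}. So FIRST(<D>) = {ε}.
FIRST(<A>): from <A>→<D> q w we get {q}; from <A>→s we get {s}. So FIRST(<A>) = {q, s}.
FOLLOW(<S>) includes $ since <S> is the start symbol.
FOLLOW(<S>): <S> appears on no right-hand side. Thus FOLLOW(<S>) = {$}.
For <S> → ε: FIRST(ε) = {ε}, so it goes in M[<S>, t] for t ∈ {}; since ε ∈ FIRST, also for every t ∈ FOLLOW(<S>) = {$}.
For <S> → q v <A> t: FIRST(q v <A> t) = {q}, so it goes in M[<S>, t] for t ∈ {q}.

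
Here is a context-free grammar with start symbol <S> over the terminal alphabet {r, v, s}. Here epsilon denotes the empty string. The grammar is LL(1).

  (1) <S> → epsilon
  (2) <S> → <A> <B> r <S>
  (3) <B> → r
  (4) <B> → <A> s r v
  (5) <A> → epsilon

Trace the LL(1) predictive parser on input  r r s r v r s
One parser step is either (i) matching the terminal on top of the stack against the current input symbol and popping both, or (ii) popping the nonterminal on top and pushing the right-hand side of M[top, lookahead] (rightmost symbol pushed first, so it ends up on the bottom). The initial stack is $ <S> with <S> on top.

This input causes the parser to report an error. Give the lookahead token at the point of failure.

      Stack              Input            Action
   1  $ <S>              r r s r v r s $  expand <S> → <A> <B> r <S>
   2  $ <S> r <B> <A>    r r s r v r s $  expand <A> → epsilon
   3  $ <S> r <B>        r r s r v r s $  expand <B> → r
   4  $ <S> r r          r r s r v r s $  match r
   5  $ <S> r            r s r v r s $    match r
   6  $ <S>              s r v r s $      expand <S> → <A> <B> r <S>
   7  $ <S> r <B> <A>    s r v r s $      expand <A> → epsilon
   8  $ <S> r <B>        s r v r s $      expand <B> → <A> s r v
   9  $ <S> r v r s <A>  s r v r s $      expand <A> → epsilon
  10  $ <S> r v r s      s r v r s $      match s
  11  $ <S> r v r        r v r s $        match r
  12  $ <S> r v          v r s $          match v
  13  $ <S> r            r s $            match r
  14  $ <S>              s $              expand <S> → <A> <B> r <S>
  15  $ <S> r <B> <A>    s $              expand <A> → epsilon
  16  $ <S> r <B>        s $              expand <B> → <A> s r v
  17  $ <S> r v r s <A>  s $              expand <A> → epsilon
  18  $ <S> r v r s      s $              match s
  19  $ <S> r v r        $                error: top is terminal r but lookahead is $

$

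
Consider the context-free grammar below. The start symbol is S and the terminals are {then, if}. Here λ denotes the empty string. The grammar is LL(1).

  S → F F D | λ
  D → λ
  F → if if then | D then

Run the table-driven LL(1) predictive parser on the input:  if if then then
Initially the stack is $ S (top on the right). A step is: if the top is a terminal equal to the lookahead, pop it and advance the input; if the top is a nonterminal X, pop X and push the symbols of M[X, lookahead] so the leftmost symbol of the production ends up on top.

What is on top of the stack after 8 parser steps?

step 1: stack=$ S  input=if if then then $  — expand S → F F D
step 2: stack=$ D F F  input=if if then then $  — expand F → if if then
step 3: stack=$ D F then if if  input=if if then then $  — match if
step 4: stack=$ D F then if  input=if then then $  — match if
step 5: stack=$ D F then  input=then then $  — match then
step 6: stack=$ D F  input=then $  — expand F → D then
step 7: stack=$ D then D  input=then $  — expand D → λ
step 8: stack=$ D then  input=then $  — match then
Stack after step 8: $ D (top = D).

D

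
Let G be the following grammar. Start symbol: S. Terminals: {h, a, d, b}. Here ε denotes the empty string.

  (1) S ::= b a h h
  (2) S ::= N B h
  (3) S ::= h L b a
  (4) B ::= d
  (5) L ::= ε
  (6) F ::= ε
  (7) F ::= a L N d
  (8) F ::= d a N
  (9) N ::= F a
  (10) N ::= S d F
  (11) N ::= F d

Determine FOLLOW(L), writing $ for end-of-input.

FIRST(B) = {d}
FIRST(L) = {ε}
FIRST(F) = {ε, a, d}
FIRST(S) = {a, b, d, h}  (via N B h)
FIRST(N) = {a, b, d, h}  (via F a, S d F, F d)
FOLLOW(S) includes $ since S is the start symbol.
FOLLOW(S): in N::=S d F, S is followed by d F with FIRST {d}. Thus FOLLOW(S) = {$, d}.
FOLLOW(B): in S::=N B h, B is followed by h with FIRST {h}. Thus FOLLOW(B) = {h}.
FOLLOW(L): in S::=h L b a, L is followed by b a with FIRST {b}; in F::=a L N d, L is followed by N d with FIRST {a, b, d, h}. Thus FOLLOW(L) = {a, b, d, h}.
FOLLOW(F): in N::=F a, F is followed by a with FIRST {a}; in N::=S d F, the suffix after F is empty, so FOLLOW(F) ⊇ FOLLOW(N) = {a, d}; in N::=F d, F is followed by d with FIRST {d}. Thus FOLLOW(F) = {a, d}.
FOLLOW(N): in S::=N B h, N is followed by B h with FIRST {d}; in F::=a L N d, N is followed by d with FIRST {d}; in F::=d a N, the suffix after N is empty, so FOLLOW(N) ⊇ FOLLOW(F) = {a, d}. Thus FOLLOW(N) = {a, d}.

{a, b, d, h}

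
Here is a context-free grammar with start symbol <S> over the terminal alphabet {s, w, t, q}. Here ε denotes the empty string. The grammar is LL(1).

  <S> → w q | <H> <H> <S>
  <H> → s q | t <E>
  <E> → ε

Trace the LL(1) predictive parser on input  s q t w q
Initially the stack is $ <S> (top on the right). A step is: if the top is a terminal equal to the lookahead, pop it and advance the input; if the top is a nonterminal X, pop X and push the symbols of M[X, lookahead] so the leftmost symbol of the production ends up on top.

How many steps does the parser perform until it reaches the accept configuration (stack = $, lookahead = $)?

      Stack          Input        Action
   1  $ <S>          s q t w q $  expand <S> → <H> <H> <S>
   2  $ <S> <H> <H>  s q t w q $  expand <H> → s q
   3  $ <S> <H> q s  s q t w q $  match s
   4  $ <S> <H> q    q t w q $    match q
   5  $ <S> <H>      t w q $      expand <H> → t <E>
   6  $ <S> <E> t    t w q $      match t
   7  $ <S> <E>      w q $        expand <E> → ε
   8  $ <S>          w q $        expand <S> → w q
   9  $ q w          w q $        match w
  10  $ q            q $          match q
Accept reached after 10 steps.

10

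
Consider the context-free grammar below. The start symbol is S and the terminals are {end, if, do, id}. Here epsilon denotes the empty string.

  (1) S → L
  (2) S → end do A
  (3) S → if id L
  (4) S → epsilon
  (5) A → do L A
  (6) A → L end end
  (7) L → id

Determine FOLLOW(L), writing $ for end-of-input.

FIRST(L) = {id}
FIRST(S) = {epsilon, end, id, if}  (via L)
FIRST(A) = {do, id}  (via L end end)
FOLLOW(S) includes $ since S is the start symbol.
FOLLOW(S): S appears on no right-hand side. Thus FOLLOW(S) = {$}.
FOLLOW(A): in S→end do A, the suffix after A is empty, so FOLLOW(A) ⊇ FOLLOW(S) = {$}; in A→do L A, the suffix after A is empty (adds nothing new). Thus FOLLOW(A) = {$}.
FOLLOW(L): in S→L, the suffix after L is empty, so FOLLOW(L) ⊇ FOLLOW(S) = {$}; in S→if id L, the suffix after L is empty, so FOLLOW(L) ⊇ FOLLOW(S) = {$}; in A→do L A, L is followed by A with FIRST {do, id}; in A→L end end, L is followed by end end with FIRST {end}. Thus FOLLOW(L) = {$, do, end, id}.

{$, do, end, id}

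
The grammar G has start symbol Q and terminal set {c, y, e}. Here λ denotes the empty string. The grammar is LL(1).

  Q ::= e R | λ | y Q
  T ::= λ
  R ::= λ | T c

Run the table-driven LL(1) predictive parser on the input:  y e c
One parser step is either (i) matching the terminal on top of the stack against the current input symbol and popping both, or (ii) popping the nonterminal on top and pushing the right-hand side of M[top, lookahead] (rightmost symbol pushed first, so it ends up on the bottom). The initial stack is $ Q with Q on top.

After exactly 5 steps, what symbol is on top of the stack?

T

     Stack  Input    Action
  1  $ Q    y e c $  expand Q ::= y Q
  2  $ Q y  y e c $  match y
  3  $ Q    e c $    expand Q ::= e R
  4  $ R e  e c $    match e
  5  $ R    c $      expand R ::= T c
Stack after step 5: $ c T (top = T).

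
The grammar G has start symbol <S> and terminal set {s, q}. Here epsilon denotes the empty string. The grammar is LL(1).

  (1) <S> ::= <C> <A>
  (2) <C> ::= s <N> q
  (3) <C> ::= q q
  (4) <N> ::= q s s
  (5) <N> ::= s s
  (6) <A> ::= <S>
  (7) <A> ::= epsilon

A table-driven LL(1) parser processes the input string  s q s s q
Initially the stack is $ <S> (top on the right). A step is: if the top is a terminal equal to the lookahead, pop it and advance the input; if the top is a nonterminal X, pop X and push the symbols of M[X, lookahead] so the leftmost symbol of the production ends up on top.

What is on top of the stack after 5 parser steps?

s

     Stack          Input        Action
  1  $ <S>          s q s s q $  expand <S> ::= <C> <A>
  2  $ <A> <C>      s q s s q $  expand <C> ::= s <N> q
  3  $ <A> q <N> s  s q s s q $  match s
  4  $ <A> q <N>    q s s q $    expand <N> ::= q s s
  5  $ <A> q s s q  q s s q $    match q
Stack after step 5: $ <A> q s s (top = s).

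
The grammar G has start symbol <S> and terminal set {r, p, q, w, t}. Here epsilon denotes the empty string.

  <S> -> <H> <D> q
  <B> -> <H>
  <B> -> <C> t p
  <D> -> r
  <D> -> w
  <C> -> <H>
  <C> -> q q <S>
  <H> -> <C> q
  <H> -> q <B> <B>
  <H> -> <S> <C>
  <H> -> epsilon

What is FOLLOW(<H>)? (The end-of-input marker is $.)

FIRST(<D>): from <D>->r we get {r}; from <D>->w we get {w}. So FIRST(<D>) = {r, w}.
FIRST(<S>): from <S>-><H> <D> q we get {q, r, w}. So FIRST(<S>) = {q, r, w}.
FIRST(<B>): from <B>-><H> we get {epsilon, q, r, w}; from <B>-><C> t p we get {q, r, t, w}. So FIRST(<B>) = {epsilon, q, r, t, w}.
FIRST(<C>): from <C>-><H> we get {epsilon, q, r, w}; from <C>->q q <S> we get {q}. So FIRST(<C>) = {epsilon, q, r, w}.
FIRST(<H>): from <H>-><C> q we get {q, r, w}; from <H>->q <B> <B> we get {q}; from <H>-><S> <C> we get {q, r, w}; from <H>->epsilon we get {epsilon}. So FIRST(<H>) = {epsilon, q, r, w}.
FOLLOW(<S>) includes $ since <S> is the start symbol.
FOLLOW(<D>): in <S>-><H> <D> q, <D> is followed by q with FIRST {q}. Thus FOLLOW(<D>) = {q}.
FOLLOW(<S>): in <C>->q q <S>, the suffix after <S> is empty, so FOLLOW(<S>) ⊇ FOLLOW(<C>) = {q, r, t, w}; in <H>-><S> <C>, <S> is followed by <C> with FIRST {epsilon, q, r, w}; in <H>-><S> <C>, the suffix after <S> is nullable, so FOLLOW(<S>) ⊇ FOLLOW(<H>) = {q, r, t, w}. Thus FOLLOW(<S>) = {$, q, r, t, w}.
FOLLOW(<B>): in <H>->q <B> <B> (occurrence 1), <B> is followed by <B> with FIRST {epsilon, q, r, t, w}; in <H>->q <B> <B> (occurrence 1), the suffix after <B> is nullable, so FOLLOW(<B>) ⊇ FOLLOW(<H>) = {q, r, t, w}; in <H>->q <B> <B> (occurrence 2), the suffix after <B> is empty, so FOLLOW(<B>) ⊇ FOLLOW(<H>) = {q, r, t, w}. Thus FOLLOW(<B>) = {q, r, t, w}.
FOLLOW(<C>): in <B>-><C> t p, <C> is followed by t p with FIRST {t}; in <H>-><C> q, <C> is followed by q with FIRST {q}; in <H>-><S> <C>, the suffix after <C> is empty, so FOLLOW(<C>) ⊇ FOLLOW(<H>) = {q, r, t, w}. Thus FOLLOW(<C>) = {q, r, t, w}.
FOLLOW(<H>): in <S>-><H> <D> q, <H> is followed by <D> q with FIRST {r, w}; in <B>-><H>, the suffix after <H> is empty, so FOLLOW(<H>) ⊇ FOLLOW(<B>) = {q, r, t, w}; in <C>-><H>, the suffix after <H> is empty, so FOLLOW(<H>) ⊇ FOLLOW(<C>) = {q, r, t, w}. Thus FOLLOW(<H>) = {q, r, t, w}.

{q, r, t, w}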